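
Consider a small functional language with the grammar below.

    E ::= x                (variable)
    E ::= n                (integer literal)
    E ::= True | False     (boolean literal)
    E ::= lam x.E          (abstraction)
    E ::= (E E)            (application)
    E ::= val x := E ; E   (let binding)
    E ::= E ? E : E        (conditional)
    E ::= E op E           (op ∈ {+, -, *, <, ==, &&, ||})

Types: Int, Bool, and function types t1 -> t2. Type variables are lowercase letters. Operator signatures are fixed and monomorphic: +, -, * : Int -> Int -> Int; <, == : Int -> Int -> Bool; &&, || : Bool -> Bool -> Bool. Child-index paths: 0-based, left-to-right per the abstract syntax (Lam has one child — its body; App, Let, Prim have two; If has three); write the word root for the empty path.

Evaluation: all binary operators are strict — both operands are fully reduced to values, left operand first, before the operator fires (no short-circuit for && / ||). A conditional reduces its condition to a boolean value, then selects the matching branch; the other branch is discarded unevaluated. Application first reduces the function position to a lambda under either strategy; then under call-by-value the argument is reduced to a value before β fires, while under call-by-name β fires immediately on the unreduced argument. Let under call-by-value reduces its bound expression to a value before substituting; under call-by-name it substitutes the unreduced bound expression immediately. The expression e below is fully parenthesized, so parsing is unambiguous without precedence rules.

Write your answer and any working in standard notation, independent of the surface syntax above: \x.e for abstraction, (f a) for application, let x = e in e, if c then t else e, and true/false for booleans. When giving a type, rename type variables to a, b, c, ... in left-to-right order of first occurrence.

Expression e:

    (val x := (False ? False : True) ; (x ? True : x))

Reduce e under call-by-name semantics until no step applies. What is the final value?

Answer: true

Trace:
step 0: (let x = (if false then false else true) in (if x then true else x))
step 1: [let@root] (if (if false then false else true) then true else (if false then false else true))
step 2: [if@0] (if true then true else (if false then false else true))
step 3: [if@root] true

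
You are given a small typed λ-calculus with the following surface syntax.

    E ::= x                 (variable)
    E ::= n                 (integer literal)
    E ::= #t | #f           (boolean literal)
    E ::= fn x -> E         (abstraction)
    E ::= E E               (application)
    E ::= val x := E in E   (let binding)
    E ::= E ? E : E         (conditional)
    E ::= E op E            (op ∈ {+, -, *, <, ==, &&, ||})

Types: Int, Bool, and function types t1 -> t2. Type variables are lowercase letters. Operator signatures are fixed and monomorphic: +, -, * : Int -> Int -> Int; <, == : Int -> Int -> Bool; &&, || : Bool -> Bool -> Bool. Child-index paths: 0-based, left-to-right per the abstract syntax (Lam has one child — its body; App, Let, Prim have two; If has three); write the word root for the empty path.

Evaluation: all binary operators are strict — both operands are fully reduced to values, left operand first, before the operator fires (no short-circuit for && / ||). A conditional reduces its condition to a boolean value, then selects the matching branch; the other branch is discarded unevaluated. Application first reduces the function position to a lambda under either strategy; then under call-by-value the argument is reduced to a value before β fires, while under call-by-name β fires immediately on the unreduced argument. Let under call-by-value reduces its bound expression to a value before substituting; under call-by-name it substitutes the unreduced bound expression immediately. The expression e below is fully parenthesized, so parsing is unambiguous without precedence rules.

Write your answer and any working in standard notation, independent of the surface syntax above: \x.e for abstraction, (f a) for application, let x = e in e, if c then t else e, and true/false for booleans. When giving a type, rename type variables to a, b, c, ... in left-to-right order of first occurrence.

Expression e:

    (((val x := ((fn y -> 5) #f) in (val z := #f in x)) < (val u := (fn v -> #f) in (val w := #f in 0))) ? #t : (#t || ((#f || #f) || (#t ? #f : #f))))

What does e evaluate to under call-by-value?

Derivation:
step 0: (if ((let x = ((\y.5) false) in (let z = false in x)) < (let u = (\v.false) in (let w = false in 0))) then true else (true || ((false || false) || (if true then false else false))))
step 1: [beta@0.0.0] (if ((let x = 5 in (let z = false in x)) < (let u = (\v.false) in (let w = false in 0))) then true else (true || ((false || false) || (if true then false else false))))
step 2: [let@0.0] (if ((let z = false in 5) < (let u = (\v.false) in (let w = false in 0))) then true else (true || ((false || false) || (if true then false else false))))
step 3: [let@0.0] (if (5 < (let u = (\v.false) in (let w = false in 0))) then true else (true || ((false || false) || (if true then false else false))))
step 4: [let@0.1] (if (5 < (let w = false in 0)) then true else (true || ((false || false) || (if true then false else false))))
step 5: [let@0.1] (if (5 < 0) then true else (true || ((false || false) || (if true then false else false))))
step 6: [delta@0] (if false then true else (true || ((false || false) || (if true then false else false))))
step 7: [if@root] (true || ((false || false) || (if true then false else false)))
step 8: [delta@1.0] (true || (false || (if true then false else false)))
step 9: [if@1.1] (true || (false || false))
step 10: [delta@1] (true || false)
step 11: [delta@root] true

Answer: true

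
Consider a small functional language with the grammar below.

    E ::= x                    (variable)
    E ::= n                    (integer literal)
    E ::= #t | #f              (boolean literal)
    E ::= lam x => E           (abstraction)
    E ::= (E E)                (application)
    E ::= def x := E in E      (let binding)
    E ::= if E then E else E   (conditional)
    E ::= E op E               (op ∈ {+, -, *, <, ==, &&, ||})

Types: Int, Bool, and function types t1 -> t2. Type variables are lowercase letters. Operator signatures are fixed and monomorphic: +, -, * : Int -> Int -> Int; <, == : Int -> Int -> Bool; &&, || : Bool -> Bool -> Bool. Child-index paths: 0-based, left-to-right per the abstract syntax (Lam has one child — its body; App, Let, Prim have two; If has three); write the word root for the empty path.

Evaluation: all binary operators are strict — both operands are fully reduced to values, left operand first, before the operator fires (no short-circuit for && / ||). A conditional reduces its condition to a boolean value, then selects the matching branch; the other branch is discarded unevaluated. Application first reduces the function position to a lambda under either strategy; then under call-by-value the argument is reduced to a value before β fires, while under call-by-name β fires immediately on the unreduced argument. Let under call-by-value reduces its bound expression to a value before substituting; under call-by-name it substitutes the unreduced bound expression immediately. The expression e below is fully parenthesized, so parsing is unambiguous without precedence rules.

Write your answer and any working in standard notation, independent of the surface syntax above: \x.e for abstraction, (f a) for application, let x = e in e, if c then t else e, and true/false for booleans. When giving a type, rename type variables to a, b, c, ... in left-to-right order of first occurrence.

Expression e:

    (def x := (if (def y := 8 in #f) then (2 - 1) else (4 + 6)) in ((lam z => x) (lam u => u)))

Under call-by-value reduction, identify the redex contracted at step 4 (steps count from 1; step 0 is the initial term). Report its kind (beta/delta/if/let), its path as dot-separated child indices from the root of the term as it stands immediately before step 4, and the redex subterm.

Working:
step 0: (let x = (if (let y = 8 in false) then (2 - 1) else (4 + 6)) in ((\z.x) (\u.u)))
step 1: [let@0.0] (let x = (if false then (2 - 1) else (4 + 6)) in ((\z.x) (\u.u)))
step 2: [if@0] (let x = (4 + 6) in ((\z.x) (\u.u)))
step 3: [delta@0] (let x = 10 in ((\z.x) (\u.u)))
step 4: [let@root] ((\z.10) (\u.u))

Answer: let at root : (let x = 10 in ((\z.x) (\u.u)))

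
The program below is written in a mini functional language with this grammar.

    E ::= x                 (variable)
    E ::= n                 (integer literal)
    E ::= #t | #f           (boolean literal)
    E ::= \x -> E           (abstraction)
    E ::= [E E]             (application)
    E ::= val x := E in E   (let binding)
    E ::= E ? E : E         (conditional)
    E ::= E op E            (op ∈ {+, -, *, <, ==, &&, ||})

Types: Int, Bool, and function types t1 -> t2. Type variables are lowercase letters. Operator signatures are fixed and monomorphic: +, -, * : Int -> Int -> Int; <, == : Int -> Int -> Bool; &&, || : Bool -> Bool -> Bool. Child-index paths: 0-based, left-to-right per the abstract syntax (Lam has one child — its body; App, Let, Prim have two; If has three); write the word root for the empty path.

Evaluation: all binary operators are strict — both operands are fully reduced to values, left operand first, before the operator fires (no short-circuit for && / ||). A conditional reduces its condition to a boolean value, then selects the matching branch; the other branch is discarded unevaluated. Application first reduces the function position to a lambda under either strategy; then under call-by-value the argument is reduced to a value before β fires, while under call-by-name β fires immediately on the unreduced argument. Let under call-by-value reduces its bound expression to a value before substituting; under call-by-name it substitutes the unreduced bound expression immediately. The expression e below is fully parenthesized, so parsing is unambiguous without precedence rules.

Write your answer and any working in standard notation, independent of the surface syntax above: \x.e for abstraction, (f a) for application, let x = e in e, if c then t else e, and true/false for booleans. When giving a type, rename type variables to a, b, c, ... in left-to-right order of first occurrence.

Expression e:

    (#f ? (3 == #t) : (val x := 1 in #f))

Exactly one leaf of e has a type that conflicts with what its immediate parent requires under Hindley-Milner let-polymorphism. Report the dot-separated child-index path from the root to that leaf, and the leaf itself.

Answer: 1.1 : true

Working:
  unify Bool ~ Bool
  unify Int ~ Int
  unify Bool ~ Int
  FAIL: mismatch Bool ~ Int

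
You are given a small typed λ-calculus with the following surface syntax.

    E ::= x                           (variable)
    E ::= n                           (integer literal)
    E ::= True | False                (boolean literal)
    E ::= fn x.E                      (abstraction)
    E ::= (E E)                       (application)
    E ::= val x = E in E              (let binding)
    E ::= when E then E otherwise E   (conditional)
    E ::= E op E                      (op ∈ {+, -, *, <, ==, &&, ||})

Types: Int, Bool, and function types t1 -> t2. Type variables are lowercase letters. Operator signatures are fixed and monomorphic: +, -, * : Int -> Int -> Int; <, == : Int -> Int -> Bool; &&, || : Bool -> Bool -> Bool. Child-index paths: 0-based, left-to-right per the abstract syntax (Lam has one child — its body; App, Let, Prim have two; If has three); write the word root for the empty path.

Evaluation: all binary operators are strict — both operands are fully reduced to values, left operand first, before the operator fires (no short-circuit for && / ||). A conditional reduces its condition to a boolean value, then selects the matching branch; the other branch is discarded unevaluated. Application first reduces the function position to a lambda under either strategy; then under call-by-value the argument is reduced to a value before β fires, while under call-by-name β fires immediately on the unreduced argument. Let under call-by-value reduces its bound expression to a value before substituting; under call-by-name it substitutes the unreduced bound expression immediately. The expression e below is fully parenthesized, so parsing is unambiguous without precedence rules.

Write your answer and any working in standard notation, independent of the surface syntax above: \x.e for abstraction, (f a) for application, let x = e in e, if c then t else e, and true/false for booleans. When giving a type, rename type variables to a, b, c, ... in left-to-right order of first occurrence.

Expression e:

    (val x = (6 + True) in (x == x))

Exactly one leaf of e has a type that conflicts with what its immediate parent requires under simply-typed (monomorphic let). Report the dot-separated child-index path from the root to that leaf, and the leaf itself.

Answer: 0.1 : true

Trace:
  unify Int ~ Int
  unify Bool ~ Int
  FAIL: mismatch Bool ~ Int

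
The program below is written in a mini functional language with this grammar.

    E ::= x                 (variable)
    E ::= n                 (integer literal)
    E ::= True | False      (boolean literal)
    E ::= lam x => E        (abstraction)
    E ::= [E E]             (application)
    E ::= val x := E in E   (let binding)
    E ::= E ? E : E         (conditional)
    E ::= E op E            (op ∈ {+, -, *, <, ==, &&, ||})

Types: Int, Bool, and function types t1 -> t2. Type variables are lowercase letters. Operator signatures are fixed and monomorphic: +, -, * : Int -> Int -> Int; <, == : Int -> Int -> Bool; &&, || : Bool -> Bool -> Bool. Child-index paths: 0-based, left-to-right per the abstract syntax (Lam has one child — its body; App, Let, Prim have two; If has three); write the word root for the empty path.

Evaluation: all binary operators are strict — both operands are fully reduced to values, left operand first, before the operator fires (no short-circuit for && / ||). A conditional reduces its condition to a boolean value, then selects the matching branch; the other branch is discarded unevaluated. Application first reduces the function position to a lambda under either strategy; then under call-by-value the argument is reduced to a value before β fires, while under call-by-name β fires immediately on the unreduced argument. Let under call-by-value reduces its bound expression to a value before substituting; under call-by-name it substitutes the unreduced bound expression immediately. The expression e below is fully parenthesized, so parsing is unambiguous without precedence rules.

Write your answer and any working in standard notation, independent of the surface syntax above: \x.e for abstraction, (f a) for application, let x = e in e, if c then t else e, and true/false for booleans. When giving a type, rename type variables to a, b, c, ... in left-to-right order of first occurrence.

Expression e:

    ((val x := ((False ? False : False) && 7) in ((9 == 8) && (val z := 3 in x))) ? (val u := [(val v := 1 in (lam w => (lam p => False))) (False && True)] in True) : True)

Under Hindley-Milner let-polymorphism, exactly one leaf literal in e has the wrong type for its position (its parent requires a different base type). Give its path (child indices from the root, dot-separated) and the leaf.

Answer: 0.0.1 : 7

Derivation:
  unify Bool ~ Bool
  unify Bool ~ Bool
  unify Bool ~ Bool
  unify Int ~ Bool
  FAIL: mismatch Int ~ Bool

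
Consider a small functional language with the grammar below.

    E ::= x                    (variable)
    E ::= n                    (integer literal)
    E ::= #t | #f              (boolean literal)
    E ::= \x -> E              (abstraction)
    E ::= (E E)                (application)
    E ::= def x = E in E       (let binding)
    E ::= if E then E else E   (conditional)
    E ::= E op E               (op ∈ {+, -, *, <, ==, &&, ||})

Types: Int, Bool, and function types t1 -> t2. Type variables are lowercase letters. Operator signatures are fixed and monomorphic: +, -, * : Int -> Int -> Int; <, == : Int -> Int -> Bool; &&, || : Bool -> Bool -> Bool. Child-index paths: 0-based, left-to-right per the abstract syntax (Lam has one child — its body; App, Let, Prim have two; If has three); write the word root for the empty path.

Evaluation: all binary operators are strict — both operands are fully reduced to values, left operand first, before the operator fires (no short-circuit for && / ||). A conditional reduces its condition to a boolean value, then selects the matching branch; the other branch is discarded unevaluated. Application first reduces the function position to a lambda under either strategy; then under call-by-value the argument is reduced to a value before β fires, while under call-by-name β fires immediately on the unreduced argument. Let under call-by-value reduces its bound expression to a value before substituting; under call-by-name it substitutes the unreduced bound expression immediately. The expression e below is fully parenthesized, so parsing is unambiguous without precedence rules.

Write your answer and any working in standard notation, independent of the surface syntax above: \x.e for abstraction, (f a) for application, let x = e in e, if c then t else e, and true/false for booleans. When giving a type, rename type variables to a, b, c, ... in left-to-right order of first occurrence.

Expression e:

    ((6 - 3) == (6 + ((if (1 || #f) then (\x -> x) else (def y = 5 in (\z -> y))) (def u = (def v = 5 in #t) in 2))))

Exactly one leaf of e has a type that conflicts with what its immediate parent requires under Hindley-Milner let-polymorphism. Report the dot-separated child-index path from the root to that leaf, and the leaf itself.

Trace:
  unify Int ~ Int
  unify Int ~ Int
  unify Int ~ Int
  unify Int ~ Int
  unify Int ~ Bool
  FAIL: mismatch Int ~ Bool

Answer: 1.1.0.0.0 : 1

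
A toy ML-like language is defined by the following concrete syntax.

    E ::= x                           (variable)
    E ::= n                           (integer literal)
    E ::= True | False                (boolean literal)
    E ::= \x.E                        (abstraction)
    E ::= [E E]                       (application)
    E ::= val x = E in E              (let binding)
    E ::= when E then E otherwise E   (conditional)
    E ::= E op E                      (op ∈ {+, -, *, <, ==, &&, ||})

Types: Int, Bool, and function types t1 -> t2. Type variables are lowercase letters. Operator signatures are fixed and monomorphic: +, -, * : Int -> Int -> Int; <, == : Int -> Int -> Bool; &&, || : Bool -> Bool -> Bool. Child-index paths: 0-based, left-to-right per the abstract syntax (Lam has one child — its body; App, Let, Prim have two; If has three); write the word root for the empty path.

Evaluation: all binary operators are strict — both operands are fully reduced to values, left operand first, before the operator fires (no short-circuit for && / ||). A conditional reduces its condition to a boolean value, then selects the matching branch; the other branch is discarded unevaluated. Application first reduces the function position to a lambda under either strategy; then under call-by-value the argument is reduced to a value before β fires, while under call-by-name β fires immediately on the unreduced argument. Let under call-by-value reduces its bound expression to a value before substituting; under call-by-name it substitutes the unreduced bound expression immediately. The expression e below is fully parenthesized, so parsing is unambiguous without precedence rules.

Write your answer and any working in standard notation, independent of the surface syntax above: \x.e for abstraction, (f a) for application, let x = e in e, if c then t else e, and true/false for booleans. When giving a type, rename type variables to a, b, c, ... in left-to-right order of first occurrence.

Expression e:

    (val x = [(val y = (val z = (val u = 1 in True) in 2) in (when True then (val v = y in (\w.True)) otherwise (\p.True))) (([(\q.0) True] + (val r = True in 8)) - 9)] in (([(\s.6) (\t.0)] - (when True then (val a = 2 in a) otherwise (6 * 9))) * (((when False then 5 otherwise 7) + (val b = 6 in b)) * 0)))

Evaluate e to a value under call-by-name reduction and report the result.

Trace:
step 0: (let x = ((let y = (let z = (let u = 1 in true) in 2) in (if true then (let v = y in (\w.true)) else (\p.true))) ((((\q.0) true) + (let r = true in 8)) - 9)) in ((((\s.6) (\t.0)) - (if true then (let a = 2 in a) else (6 * 9))) * (((if false then 5 else 7) + (let b = 6 in b)) * 0)))
step 1: [let@root] ((((\s.6) (\t.0)) - (if true then (let a = 2 in a) else (6 * 9))) * (((if false then 5 else 7) + (let b = 6 in b)) * 0))
step 2: [beta@0.0] ((6 - (if true then (let a = 2 in a) else (6 * 9))) * (((if false then 5 else 7) + (let b = 6 in b)) * 0))
step 3: [if@0.1] ((6 - (let a = 2 in a)) * (((if false then 5 else 7) + (let b = 6 in b)) * 0))
step 4: [let@0.1] ((6 - 2) * (((if false then 5 else 7) + (let b = 6 in b)) * 0))
step 5: [delta@0] (4 * (((if false then 5 else 7) + (let b = 6 in b)) * 0))
step 6: [if@1.0.0] (4 * ((7 + (let b = 6 in b)) * 0))
step 7: [let@1.0.1] (4 * ((7 + 6) * 0))
step 8: [delta@1.0] (4 * (13 * 0))
step 9: [delta@1] (4 * 0)
step 10: [delta@root] 0

Answer: 0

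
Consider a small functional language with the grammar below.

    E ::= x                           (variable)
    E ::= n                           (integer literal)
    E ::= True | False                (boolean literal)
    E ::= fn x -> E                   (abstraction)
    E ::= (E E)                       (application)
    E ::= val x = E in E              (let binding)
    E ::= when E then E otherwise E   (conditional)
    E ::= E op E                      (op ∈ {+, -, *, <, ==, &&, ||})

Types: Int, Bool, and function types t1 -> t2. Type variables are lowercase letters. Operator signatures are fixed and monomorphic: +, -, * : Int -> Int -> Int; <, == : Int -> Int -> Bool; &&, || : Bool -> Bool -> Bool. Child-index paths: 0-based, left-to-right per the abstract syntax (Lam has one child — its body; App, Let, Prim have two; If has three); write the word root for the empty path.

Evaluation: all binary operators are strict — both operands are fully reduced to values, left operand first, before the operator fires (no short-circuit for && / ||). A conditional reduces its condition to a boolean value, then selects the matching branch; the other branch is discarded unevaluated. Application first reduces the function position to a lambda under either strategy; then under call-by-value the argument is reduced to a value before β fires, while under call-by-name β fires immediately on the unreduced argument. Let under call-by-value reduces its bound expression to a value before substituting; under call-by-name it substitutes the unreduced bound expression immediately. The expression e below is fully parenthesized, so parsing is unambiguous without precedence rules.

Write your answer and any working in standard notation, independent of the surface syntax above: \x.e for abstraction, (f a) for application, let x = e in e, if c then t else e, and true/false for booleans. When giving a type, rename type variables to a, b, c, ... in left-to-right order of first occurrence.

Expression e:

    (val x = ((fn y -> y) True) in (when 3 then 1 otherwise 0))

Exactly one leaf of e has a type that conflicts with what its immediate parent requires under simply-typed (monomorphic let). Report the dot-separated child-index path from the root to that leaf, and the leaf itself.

Trace:
y : a
\y._ : a -> a
  unify a -> a ~ Bool -> b
  unify a ~ Bool
  unify Bool ~ b
_ _ : Bool
let x : Bool
  unify Int ~ Bool
  FAIL: mismatch Int ~ Bool

Answer: 1.0 : 3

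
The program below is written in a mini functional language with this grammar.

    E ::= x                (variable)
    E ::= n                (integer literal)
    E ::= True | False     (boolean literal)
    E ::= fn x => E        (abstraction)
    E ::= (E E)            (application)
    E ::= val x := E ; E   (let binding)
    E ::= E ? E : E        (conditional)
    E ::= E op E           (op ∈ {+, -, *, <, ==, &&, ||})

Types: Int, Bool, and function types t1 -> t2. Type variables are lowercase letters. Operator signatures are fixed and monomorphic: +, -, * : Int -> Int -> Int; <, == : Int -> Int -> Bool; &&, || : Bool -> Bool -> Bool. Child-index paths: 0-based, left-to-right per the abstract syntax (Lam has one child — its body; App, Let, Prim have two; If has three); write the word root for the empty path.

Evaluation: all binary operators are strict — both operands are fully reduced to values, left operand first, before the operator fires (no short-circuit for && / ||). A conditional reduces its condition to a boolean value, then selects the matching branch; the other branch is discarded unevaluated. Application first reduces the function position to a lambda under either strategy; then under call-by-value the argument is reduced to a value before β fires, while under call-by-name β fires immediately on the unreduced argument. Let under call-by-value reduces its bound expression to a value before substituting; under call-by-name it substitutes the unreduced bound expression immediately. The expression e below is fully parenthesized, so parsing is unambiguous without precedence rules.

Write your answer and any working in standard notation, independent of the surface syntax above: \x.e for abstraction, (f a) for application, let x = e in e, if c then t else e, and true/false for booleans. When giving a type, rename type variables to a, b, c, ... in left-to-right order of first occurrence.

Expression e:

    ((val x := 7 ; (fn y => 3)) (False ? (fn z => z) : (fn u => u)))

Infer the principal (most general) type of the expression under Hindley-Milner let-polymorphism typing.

Working:
let x : Int
\y._ : a -> Int
  unify Bool ~ Bool
z : b
\z._ : b -> b
u : c
\u._ : c -> c
  unify b -> b ~ c -> c
  unify b ~ c
  unify c ~ c
  unify a -> Int ~ (c -> c) -> d
  unify a ~ c -> c
  unify Int ~ d
_ _ : Int

Answer: Int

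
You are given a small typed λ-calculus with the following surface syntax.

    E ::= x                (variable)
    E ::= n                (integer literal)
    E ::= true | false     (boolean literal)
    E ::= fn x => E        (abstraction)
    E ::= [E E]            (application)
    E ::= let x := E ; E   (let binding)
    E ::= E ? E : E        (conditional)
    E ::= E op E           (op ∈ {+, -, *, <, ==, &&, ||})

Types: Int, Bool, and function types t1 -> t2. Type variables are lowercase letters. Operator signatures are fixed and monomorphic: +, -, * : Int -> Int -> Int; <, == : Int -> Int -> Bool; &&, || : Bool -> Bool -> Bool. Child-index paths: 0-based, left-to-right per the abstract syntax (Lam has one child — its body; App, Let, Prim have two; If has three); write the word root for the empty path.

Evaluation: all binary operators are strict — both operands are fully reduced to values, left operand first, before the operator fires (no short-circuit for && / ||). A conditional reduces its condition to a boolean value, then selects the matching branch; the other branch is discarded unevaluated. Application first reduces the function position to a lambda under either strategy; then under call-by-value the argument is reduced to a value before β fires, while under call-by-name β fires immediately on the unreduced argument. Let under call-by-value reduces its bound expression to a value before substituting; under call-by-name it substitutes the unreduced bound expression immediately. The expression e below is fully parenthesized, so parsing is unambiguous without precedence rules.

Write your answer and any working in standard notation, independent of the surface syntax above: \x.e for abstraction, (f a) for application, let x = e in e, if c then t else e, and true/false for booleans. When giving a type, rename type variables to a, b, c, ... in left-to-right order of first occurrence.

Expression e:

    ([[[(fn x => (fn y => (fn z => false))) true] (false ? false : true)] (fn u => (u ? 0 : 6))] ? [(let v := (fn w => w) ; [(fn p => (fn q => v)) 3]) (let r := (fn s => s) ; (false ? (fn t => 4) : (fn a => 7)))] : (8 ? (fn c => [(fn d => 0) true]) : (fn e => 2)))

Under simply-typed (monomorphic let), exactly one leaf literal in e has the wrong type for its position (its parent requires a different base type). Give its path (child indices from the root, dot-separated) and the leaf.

Answer: 2.0 : 8

Working:
\z._ : c -> Bool
\y._ : b -> c -> Bool
\x._ : a -> b -> c -> Bool
  unify a -> b -> c -> Bool ~ Bool -> d
  unify a ~ Bool
  unify b -> c -> Bool ~ d
_ _ : b -> c -> Bool
  unify Bool ~ Bool
  unify Bool ~ Bool
  unify b -> c -> Bool ~ Bool -> e
  unify b ~ Bool
  unify c -> Bool ~ e
_ _ : c -> Bool
u : f
  unify f ~ Bool
  unify Int ~ Int
\u._ : Bool -> Int
  unify c -> Bool ~ (Bool -> Int) -> g
  unify c ~ Bool -> Int
  unify Bool ~ g
_ _ : Bool
  unify Bool ~ Bool
w : h
\w._ : h -> h
let v : h -> h
v : h -> h
\q._ : j -> h -> h
\p._ : i -> j -> h -> h
  unify i -> j -> h -> h ~ Int -> k
  unify i ~ Int
  unify j -> h -> h ~ k
_ _ : j -> h -> h
s : l
\s._ : l -> l
let r : l -> l
  unify Bool ~ Bool
\t._ : m -> Int
\a._ : n -> Int
  unify m -> Int ~ n -> Int
  unify m ~ n
  unify Int ~ Int
  unify j -> h -> h ~ (n -> Int) -> o
  unify j ~ n -> Int
  unify h -> h ~ o
_ _ : h -> h
  unify Int ~ Bool
  FAIL: mismatch Int ~ Bool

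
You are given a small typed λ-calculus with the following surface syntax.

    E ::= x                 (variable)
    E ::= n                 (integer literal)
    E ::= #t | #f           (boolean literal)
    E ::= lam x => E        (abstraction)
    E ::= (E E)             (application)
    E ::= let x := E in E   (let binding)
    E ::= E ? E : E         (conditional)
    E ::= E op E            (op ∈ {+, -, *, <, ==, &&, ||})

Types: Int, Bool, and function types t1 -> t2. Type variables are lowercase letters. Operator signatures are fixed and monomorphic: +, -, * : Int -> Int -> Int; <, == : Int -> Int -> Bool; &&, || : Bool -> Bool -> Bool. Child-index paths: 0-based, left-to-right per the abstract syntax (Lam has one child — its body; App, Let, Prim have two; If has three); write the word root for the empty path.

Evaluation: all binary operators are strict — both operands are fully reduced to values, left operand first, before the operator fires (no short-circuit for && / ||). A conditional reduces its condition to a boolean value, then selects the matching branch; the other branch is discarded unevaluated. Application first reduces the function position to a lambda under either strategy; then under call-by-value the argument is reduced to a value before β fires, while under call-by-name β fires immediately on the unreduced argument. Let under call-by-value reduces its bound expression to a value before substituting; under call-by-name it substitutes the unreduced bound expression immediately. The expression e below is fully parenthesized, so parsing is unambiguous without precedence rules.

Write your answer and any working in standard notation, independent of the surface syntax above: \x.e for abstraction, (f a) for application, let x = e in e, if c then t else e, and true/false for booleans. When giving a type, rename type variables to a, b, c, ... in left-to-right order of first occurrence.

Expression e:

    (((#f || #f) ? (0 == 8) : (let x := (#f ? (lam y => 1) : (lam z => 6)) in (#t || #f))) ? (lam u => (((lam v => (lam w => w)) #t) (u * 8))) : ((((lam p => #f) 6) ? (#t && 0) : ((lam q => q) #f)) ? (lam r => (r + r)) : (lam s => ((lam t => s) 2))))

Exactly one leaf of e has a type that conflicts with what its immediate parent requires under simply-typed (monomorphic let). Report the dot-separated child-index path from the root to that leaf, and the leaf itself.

Trace:
  unify Bool ~ Bool
  unify Bool ~ Bool
  unify Bool ~ Bool
  unify Int ~ Int
  unify Int ~ Int
  unify Bool ~ Bool
\y._ : a -> Int
\z._ : b -> Int
  unify a -> Int ~ b -> Int
  unify a ~ b
  unify Int ~ Int
let x : b -> Int
  unify Bool ~ Bool
  unify Bool ~ Bool
  unify Bool ~ Bool
  unify Bool ~ Bool
w : e
\w._ : e -> e
\v._ : d -> e -> e
  unify d -> e -> e ~ Bool -> f
  unify d ~ Bool
  unify e -> e ~ f
_ _ : e -> e
u : c
  unify c ~ Int
  unify Int ~ Int
  unify e -> e ~ Int -> g
  unify e ~ Int
  unify Int ~ g
_ _ : Int
\u._ : Int -> Int
\p._ : h -> Bool
  unify h -> Bool ~ Int -> i
  unify h ~ Int
  unify Bool ~ i
_ _ : Bool
  unify Bool ~ Bool
  unify Bool ~ Bool
  unify Int ~ Bool
  FAIL: mismatch Int ~ Bool

Answer: 2.0.1.1 : 0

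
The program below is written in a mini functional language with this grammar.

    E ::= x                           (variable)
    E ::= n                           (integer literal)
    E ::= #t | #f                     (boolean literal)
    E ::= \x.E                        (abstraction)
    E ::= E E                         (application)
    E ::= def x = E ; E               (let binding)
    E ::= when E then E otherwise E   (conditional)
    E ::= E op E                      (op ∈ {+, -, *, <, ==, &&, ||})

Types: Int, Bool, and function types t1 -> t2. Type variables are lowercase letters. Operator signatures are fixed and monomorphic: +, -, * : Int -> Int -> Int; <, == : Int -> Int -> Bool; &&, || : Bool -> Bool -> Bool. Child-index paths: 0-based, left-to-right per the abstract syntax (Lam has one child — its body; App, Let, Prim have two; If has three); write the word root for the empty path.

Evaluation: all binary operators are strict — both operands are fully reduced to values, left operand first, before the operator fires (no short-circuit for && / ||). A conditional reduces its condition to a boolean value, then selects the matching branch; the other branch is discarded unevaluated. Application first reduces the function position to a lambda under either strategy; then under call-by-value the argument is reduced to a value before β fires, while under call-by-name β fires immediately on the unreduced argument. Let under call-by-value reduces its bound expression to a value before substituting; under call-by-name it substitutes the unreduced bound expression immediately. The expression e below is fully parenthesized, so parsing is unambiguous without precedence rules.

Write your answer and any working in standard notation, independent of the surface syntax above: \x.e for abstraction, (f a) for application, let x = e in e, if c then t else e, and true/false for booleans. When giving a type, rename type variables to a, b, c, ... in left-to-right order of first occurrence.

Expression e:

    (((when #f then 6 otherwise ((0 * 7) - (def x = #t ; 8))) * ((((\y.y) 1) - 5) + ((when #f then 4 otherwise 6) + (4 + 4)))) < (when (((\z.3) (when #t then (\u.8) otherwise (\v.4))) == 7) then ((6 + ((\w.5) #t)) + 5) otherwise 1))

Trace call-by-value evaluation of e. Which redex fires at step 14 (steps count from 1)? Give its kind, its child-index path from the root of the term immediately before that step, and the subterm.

Answer: delta at 1.0 : (3 == 7)

Derivation:
step 0: (((if false then 6 else ((0 * 7) - (let x = true in 8))) * ((((\y.y) 1) - 5) + ((if false then 4 else 6) + (4 + 4)))) < (if (((\z.3) (if true then (\u.8) else (\v.4))) == 7) then ((6 + ((\w.5) true)) + 5) else 1))
step 1: [if@0.0] ((((0 * 7) - (let x = true in 8)) * ((((\y.y) 1) - 5) + ((if false then 4 else 6) + (4 + 4)))) < (if (((\z.3) (if true then (\u.8) else (\v.4))) == 7) then ((6 + ((\w.5) true)) + 5) else 1))
step 2: [delta@0.0.0] (((0 - (let x = true in 8)) * ((((\y.y) 1) - 5) + ((if false then 4 else 6) + (4 + 4)))) < (if (((\z.3) (if true then (\u.8) else (\v.4))) == 7) then ((6 + ((\w.5) true)) + 5) else 1))
step 3: [let@0.0.1] (((0 - 8) * ((((\y.y) 1) - 5) + ((if false then 4 else 6) + (4 + 4)))) < (if (((\z.3) (if true then (\u.8) else (\v.4))) == 7) then ((6 + ((\w.5) true)) + 5) else 1))
step 4: [delta@0.0] ((-8 * ((((\y.y) 1) - 5) + ((if false then 4 else 6) + (4 + 4)))) < (if (((\z.3) (if true then (\u.8) else (\v.4))) == 7) then ((6 + ((\w.5) true)) + 5) else 1))
step 5: [beta@0.1.0.0] ((-8 * ((1 - 5) + ((if false then 4 else 6) + (4 + 4)))) < (if (((\z.3) (if true then (\u.8) else (\v.4))) == 7) then ((6 + ((\w.5) true)) + 5) else 1))
step 6: [delta@0.1.0] ((-8 * (-4 + ((if false then 4 else 6) + (4 + 4)))) < (if (((\z.3) (if true then (\u.8) else (\v.4))) == 7) then ((6 + ((\w.5) true)) + 5) else 1))
step 7: [if@0.1.1.0] ((-8 * (-4 + (6 + (4 + 4)))) < (if (((\z.3) (if true then (\u.8) else (\v.4))) == 7) then ((6 + ((\w.5) true)) + 5) else 1))
step 8: [delta@0.1.1.1] ((-8 * (-4 + (6 + 8))) < (if (((\z.3) (if true then (\u.8) else (\v.4))) == 7) then ((6 + ((\w.5) true)) + 5) else 1))
step 9: [delta@0.1.1] ((-8 * (-4 + 14)) < (if (((\z.3) (if true then (\u.8) else (\v.4))) == 7) then ((6 + ((\w.5) true)) + 5) else 1))
step 10: [delta@0.1] ((-8 * 10) < (if (((\z.3) (if true then (\u.8) else (\v.4))) == 7) then ((6 + ((\w.5) true)) + 5) else 1))
step 11: [delta@0] (-80 < (if (((\z.3) (if true then (\u.8) else (\v.4))) == 7) then ((6 + ((\w.5) true)) + 5) else 1))
step 12: [if@1.0.0.1] (-80 < (if (((\z.3) (\u.8)) == 7) then ((6 + ((\w.5) true)) + 5) else 1))
step 13: [beta@1.0.0] (-80 < (if (3 == 7) then ((6 + ((\w.5) true)) + 5) else 1))
step 14: [delta@1.0] (-80 < (if false then ((6 + ((\w.5) true)) + 5) else 1))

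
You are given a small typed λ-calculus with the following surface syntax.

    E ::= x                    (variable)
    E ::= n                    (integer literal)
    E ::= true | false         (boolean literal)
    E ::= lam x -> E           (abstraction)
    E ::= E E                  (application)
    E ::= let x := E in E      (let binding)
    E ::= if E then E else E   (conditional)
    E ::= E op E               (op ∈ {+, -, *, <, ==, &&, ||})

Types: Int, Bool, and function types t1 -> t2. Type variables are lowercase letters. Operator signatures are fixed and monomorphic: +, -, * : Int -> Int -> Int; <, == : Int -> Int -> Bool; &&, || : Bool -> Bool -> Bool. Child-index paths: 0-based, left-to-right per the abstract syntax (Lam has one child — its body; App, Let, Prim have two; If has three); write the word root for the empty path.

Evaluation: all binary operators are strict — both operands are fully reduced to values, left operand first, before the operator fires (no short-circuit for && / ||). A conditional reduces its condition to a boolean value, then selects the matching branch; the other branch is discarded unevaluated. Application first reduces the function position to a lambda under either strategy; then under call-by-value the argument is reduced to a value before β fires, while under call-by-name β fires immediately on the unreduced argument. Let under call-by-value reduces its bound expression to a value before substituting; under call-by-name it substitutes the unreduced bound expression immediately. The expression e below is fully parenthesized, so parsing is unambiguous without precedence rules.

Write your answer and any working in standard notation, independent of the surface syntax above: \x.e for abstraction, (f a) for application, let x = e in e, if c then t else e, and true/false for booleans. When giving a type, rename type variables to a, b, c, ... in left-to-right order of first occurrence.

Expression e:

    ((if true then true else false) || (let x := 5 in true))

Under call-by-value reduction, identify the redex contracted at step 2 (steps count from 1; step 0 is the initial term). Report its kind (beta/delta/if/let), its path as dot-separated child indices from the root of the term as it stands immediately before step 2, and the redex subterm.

Answer: let at 1 : (let x = 5 in true)

Working:
step 0: ((if true then true else false) || (let x = 5 in true))
step 1: [if@0] (true || (let x = 5 in true))
step 2: [let@1] (true || true)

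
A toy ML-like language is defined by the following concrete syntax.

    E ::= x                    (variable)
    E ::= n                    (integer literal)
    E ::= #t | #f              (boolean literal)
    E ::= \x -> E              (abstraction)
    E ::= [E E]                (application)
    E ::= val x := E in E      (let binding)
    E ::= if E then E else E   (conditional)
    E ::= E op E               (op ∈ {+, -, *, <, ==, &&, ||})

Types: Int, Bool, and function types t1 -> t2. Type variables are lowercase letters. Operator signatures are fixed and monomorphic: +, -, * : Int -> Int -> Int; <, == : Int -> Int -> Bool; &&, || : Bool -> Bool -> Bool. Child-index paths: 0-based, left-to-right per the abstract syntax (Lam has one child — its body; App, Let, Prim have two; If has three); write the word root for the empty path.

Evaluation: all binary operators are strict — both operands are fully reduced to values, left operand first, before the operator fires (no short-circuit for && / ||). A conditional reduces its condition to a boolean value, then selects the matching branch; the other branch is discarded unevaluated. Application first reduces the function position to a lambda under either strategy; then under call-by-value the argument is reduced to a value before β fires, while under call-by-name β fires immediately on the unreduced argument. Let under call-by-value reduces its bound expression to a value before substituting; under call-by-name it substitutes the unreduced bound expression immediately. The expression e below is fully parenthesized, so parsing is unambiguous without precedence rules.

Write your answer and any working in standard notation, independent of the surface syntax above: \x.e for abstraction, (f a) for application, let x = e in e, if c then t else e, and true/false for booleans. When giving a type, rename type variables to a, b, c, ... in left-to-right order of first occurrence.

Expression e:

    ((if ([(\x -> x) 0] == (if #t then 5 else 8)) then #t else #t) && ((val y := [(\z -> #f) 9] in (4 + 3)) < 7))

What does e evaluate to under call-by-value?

Trace:
step 0: ((if (((\x.x) 0) == (if true then 5 else 8)) then true else true) && ((let y = ((\z.false) 9) in (4 + 3)) < 7))
step 1: [beta@0.0.0] ((if (0 == (if true then 5 else 8)) then true else true) && ((let y = ((\z.false) 9) in (4 + 3)) < 7))
step 2: [if@0.0.1] ((if (0 == 5) then true else true) && ((let y = ((\z.false) 9) in (4 + 3)) < 7))
step 3: [delta@0.0] ((if false then true else true) && ((let y = ((\z.false) 9) in (4 + 3)) < 7))
step 4: [if@0] (true && ((let y = ((\z.false) 9) in (4 + 3)) < 7))
step 5: [beta@1.0.0] (true && ((let y = false in (4 + 3)) < 7))
step 6: [let@1.0] (true && ((4 + 3) < 7))
step 7: [delta@1.0] (true && (7 < 7))
step 8: [delta@1] (true && false)
step 9: [delta@root] false

Answer: false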